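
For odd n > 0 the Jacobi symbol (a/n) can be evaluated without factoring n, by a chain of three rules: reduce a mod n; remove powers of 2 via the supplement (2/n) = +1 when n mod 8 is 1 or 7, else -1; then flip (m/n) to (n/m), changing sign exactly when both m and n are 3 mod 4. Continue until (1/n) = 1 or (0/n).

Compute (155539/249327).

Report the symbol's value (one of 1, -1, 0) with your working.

1

reciprocity: (155539/249327) = -1·(249327/155539) since 155539 mod 4 = 3, 249327 mod 4 = 3; sign now -1
(249327/155539) = (93788/155539)   [reduce mod 155539]
93788 = 2^2·23447; (2/155539) = -1 since 155539 mod 8 = 3, so (93788/155539) = (-1)^2·(23447/155539); sign now -1
reciprocity: (23447/155539) = -1·(155539/23447) since 23447 mod 4 = 3, 155539 mod 4 = 3; sign now +1
(155539/23447) = (14857/23447)   [reduce mod 23447]
reciprocity: (14857/23447) = +1·(23447/14857) since 14857 mod 4 = 1, 23447 mod 4 = 3; sign now +1
(23447/14857) = (8590/14857)   [reduce mod 14857]
8590 = 2^1·4295; (2/14857) = +1 since 14857 mod 8 = 1, so (8590/14857) = (+1)^1·(4295/14857); sign now +1
reciprocity: (4295/14857) = +1·(14857/4295) since 4295 mod 4 = 3, 14857 mod 4 = 1; sign now +1
(14857/4295) = (1972/4295)   [reduce mod 4295]
1972 = 2^2·493; (2/4295) = +1 since 4295 mod 8 = 7, so (1972/4295) = (+1)^2·(493/4295); sign now +1
reciprocity: (493/4295) = +1·(4295/493) since 493 mod 4 = 1, 4295 mod 4 = 3; sign now +1
(4295/493) = (351/493)   [reduce mod 493]
reciprocity: (351/493) = +1·(493/351) since 351 mod 4 = 3, 493 mod 4 = 1; sign now +1
(493/351) = (142/351)   [reduce mod 351]
142 = 2^1·71; (2/351) = +1 since 351 mod 8 = 7, so (142/351) = (+1)^1·(71/351); sign now +1
reciprocity: (71/351) = -1·(351/71) since 71 mod 4 = 3, 351 mod 4 = 3; sign now -1
(351/71) = (67/71)   [reduce mod 71]
reciprocity: (67/71) = -1·(71/67) since 67 mod 4 = 3, 71 mod 4 = 3; sign now +1
(71/67) = (4/67)   [reduce mod 67]
4 = 2^2·1; (2/67) = -1 since 67 mod 8 = 3, so (4/67) = (-1)^2·(1/67); sign now +1
(1/67) = 1; final value = sign = +1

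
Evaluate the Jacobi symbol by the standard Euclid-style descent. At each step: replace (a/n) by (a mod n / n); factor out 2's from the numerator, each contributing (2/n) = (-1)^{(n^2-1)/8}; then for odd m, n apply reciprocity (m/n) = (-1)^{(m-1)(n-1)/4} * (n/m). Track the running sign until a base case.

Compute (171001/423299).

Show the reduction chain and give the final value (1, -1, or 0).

reciprocity: (171001/423299) = +1·(423299/171001) since 171001 mod 4 = 1, 423299 mod 4 = 3; sign now +1
(423299/171001) = (81297/171001)   [reduce mod 171001]
reciprocity: (81297/171001) = +1·(171001/81297) since 81297 mod 4 = 1, 171001 mod 4 = 1; sign now +1
(171001/81297) = (8407/81297)   [reduce mod 81297]
reciprocity: (8407/81297) = +1·(81297/8407) since 8407 mod 4 = 3, 81297 mod 4 = 1; sign now +1
(81297/8407) = (5634/8407)   [reduce mod 8407]
5634 = 2^1·2817; (2/8407) = +1 since 8407 mod 8 = 7, so (5634/8407) = (+1)^1·(2817/8407); sign now +1
reciprocity: (2817/8407) = +1·(8407/2817) since 2817 mod 4 = 1, 8407 mod 4 = 3; sign now +1
(8407/2817) = (2773/2817)   [reduce mod 2817]
reciprocity: (2773/2817) = +1·(2817/2773) since 2773 mod 4 = 1, 2817 mod 4 = 1; sign now +1
(2817/2773) = (44/2773)   [reduce mod 2773]
44 = 2^2·11; (2/2773) = -1 since 2773 mod 8 = 5, so (44/2773) = (-1)^2·(11/2773); sign now +1
reciprocity: (11/2773) = +1·(2773/11) since 11 mod 4 = 3, 2773 mod 4 = 1; sign now +1
(2773/11) = (1/11)   [reduce mod 11]
(1/11) = 1; final value = sign = +1

1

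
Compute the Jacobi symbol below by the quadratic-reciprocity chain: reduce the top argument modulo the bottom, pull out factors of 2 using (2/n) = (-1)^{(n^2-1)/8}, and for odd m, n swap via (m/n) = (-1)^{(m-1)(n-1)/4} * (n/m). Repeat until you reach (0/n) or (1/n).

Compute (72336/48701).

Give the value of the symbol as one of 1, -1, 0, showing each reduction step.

1

(72336/48701) = (23635/48701)   [reduce mod 48701]
reciprocity: (23635/48701) = +1·(48701/23635) since 23635 mod 4 = 3, 48701 mod 4 = 1; sign now +1
(48701/23635) = (1431/23635)   [reduce mod 23635]
reciprocity: (1431/23635) = -1·(23635/1431) since 1431 mod 4 = 3, 23635 mod 4 = 3; sign now -1
(23635/1431) = (739/1431)   [reduce mod 1431]
reciprocity: (739/1431) = -1·(1431/739) since 739 mod 4 = 3, 1431 mod 4 = 3; sign now +1
(1431/739) = (692/739)   [reduce mod 739]
692 = 2^2·173; (2/739) = -1 since 739 mod 8 = 3, so (692/739) = (-1)^2·(173/739); sign now +1
reciprocity: (173/739) = +1·(739/173) since 173 mod 4 = 1, 739 mod 4 = 3; sign now +1
(739/173) = (47/173)   [reduce mod 173]
reciprocity: (47/173) = +1·(173/47) since 47 mod 4 = 3, 173 mod 4 = 1; sign now +1
(173/47) = (32/47)   [reduce mod 47]
32 = 2^5·1; (2/47) = +1 since 47 mod 8 = 7, so (32/47) = (+1)^5·(1/47); sign now +1
(1/47) = 1; final value = sign = +1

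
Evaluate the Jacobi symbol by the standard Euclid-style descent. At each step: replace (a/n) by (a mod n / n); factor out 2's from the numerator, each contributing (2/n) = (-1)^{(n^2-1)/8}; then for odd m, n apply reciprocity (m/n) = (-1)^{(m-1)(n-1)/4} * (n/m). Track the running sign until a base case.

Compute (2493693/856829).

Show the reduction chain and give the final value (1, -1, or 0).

(2493693/856829): 2493693 mod 856829 = 780035, so (2493693/856829) = (780035/856829)
flip (780035/856829) -> (856829/780035): both odd, 780035 mod 4 = 3, 856829 mod 4 = 1, so the flip contributes +1; sign now +1
(856829/780035): 856829 mod 780035 = 76794, so (856829/780035) = (76794/780035)
factor out 2^1: 76794 = 2^1·38397; with 780035 mod 8 = 3, (2/780035) = -1; sign now -1; continue with (38397/780035)
flip (38397/780035) -> (780035/38397): both odd, 38397 mod 4 = 1, 780035 mod 4 = 3, so the flip contributes +1; sign now -1
(780035/38397): 780035 mod 38397 = 12095, so (780035/38397) = (12095/38397)
flip (12095/38397) -> (38397/12095): both odd, 12095 mod 4 = 3, 38397 mod 4 = 1, so the flip contributes +1; sign now -1
(38397/12095): 38397 mod 12095 = 2112, so (38397/12095) = (2112/12095)
factor out 2^6: 2112 = 2^6·33; with 12095 mod 8 = 7, (2/12095) = +1; sign now -1; continue with (33/12095)
flip (33/12095) -> (12095/33): both odd, 33 mod 4 = 1, 12095 mod 4 = 3, so the flip contributes +1; sign now -1
(12095/33): 12095 mod 33 = 17, so (12095/33) = (17/33)
flip (17/33) -> (33/17): both odd, 17 mod 4 = 1, 33 mod 4 = 1, so the flip contributes +1; sign now -1
(33/17): 33 mod 17 = 16, so (33/17) = (16/17)
factor out 2^4: 16 = 2^4·1; with 17 mod 8 = 1, (2/17) = +1; sign now -1; continue with (1/17)
reached (1/17) = 1, so the symbol is -1

-1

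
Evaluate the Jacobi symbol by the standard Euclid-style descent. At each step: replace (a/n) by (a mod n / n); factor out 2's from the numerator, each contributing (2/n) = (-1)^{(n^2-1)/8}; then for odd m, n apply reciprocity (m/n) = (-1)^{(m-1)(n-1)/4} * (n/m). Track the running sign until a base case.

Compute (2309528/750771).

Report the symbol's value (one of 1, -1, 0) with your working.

1

(2309528/750771): 2309528 mod 750771 = 57215, so (2309528/750771) = (57215/750771)
flip (57215/750771) -> (750771/57215): both odd, 57215 mod 4 = 3, 750771 mod 4 = 3, so the flip contributes -1; sign now -1
(750771/57215): 750771 mod 57215 = 6976, so (750771/57215) = (6976/57215)
factor out 2^6: 6976 = 2^6·109; with 57215 mod 8 = 7, (2/57215) = +1; sign now -1; continue with (109/57215)
flip (109/57215) -> (57215/109): both odd, 109 mod 4 = 1, 57215 mod 4 = 3, so the flip contributes +1; sign now -1
(57215/109): 57215 mod 109 = 99, so (57215/109) = (99/109)
flip (99/109) -> (109/99): both odd, 99 mod 4 = 3, 109 mod 4 = 1, so the flip contributes +1; sign now -1
(109/99): 109 mod 99 = 10, so (109/99) = (10/99)
factor out 2^1: 10 = 2^1·5; with 99 mod 8 = 3, (2/99) = -1; sign now +1; continue with (5/99)
flip (5/99) -> (99/5): both odd, 5 mod 4 = 1, 99 mod 4 = 3, so the flip contributes +1; sign now +1
(99/5): 99 mod 5 = 4, so (99/5) = (4/5)
factor out 2^2: 4 = 2^2·1; with 5 mod 8 = 5, (2/5) = -1; sign now +1; continue with (1/5)
reached (1/5) = 1, so the symbol is +1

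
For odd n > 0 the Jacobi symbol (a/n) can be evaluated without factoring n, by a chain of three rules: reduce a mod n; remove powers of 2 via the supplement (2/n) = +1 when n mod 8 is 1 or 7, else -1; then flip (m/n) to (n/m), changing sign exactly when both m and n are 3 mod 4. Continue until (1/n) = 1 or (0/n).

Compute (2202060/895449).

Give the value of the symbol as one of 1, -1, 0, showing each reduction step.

(2202060/895449) = (411162/895449)   [reduce mod 895449]
411162 = 2^1·205581; (2/895449) = +1 since 895449 mod 8 = 1, so (411162/895449) = (+1)^1·(205581/895449); sign now +1
reciprocity: (205581/895449) = +1·(895449/205581) since 205581 mod 4 = 1, 895449 mod 4 = 1; sign now +1
(895449/205581) = (73125/205581)   [reduce mod 205581]
reciprocity: (73125/205581) = +1·(205581/73125) since 73125 mod 4 = 1, 205581 mod 4 = 1; sign now +1
(205581/73125) = (59331/73125)   [reduce mod 73125]
reciprocity: (59331/73125) = +1·(73125/59331) since 59331 mod 4 = 3, 73125 mod 4 = 1; sign now +1
(73125/59331) = (13794/59331)   [reduce mod 59331]
13794 = 2^1·6897; (2/59331) = -1 since 59331 mod 8 = 3, so (13794/59331) = (-1)^1·(6897/59331); sign now -1
reciprocity: (6897/59331) = +1·(59331/6897) since 6897 mod 4 = 1, 59331 mod 4 = 3; sign now -1
(59331/6897) = (4155/6897)   [reduce mod 6897]
reciprocity: (4155/6897) = +1·(6897/4155) since 4155 mod 4 = 3, 6897 mod 4 = 1; sign now -1
(6897/4155) = (2742/4155)   [reduce mod 4155]
2742 = 2^1·1371; (2/4155) = -1 since 4155 mod 8 = 3, so (2742/4155) = (-1)^1·(1371/4155); sign now +1
reciprocity: (1371/4155) = -1·(4155/1371) since 1371 mod 4 = 3, 4155 mod 4 = 3; sign now -1
(4155/1371) = (42/1371)   [reduce mod 1371]
42 = 2^1·21; (2/1371) = -1 since 1371 mod 8 = 3, so (42/1371) = (-1)^1·(21/1371); sign now +1
reciprocity: (21/1371) = +1·(1371/21) since 21 mod 4 = 1, 1371 mod 4 = 3; sign now +1
(1371/21) = (6/21)   [reduce mod 21]
6 = 2^1·3; (2/21) = -1 since 21 mod 8 = 5, so (6/21) = (-1)^1·(3/21); sign now -1
reciprocity: (3/21) = +1·(21/3) since 3 mod 4 = 3, 21 mod 4 = 1; sign now -1
(21/3) = (0/3)   [reduce mod 3]
(0/3) = 0   [gcd(a, n) > 1]; final value = 0

0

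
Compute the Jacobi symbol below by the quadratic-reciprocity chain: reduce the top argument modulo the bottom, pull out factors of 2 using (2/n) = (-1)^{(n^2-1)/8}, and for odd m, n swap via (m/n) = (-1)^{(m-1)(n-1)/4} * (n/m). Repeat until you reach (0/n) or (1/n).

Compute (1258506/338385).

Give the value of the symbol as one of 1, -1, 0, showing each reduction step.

(1258506/338385) = (243351/338385)   [reduce mod 338385]
reciprocity: (243351/338385) = +1·(338385/243351) since 243351 mod 4 = 3, 338385 mod 4 = 1; sign now +1
(338385/243351) = (95034/243351)   [reduce mod 243351]
95034 = 2^1·47517; (2/243351) = +1 since 243351 mod 8 = 7, so (95034/243351) = (+1)^1·(47517/243351); sign now +1
reciprocity: (47517/243351) = +1·(243351/47517) since 47517 mod 4 = 1, 243351 mod 4 = 3; sign now +1
(243351/47517) = (5766/47517)   [reduce mod 47517]
5766 = 2^1·2883; (2/47517) = -1 since 47517 mod 8 = 5, so (5766/47517) = (-1)^1·(2883/47517); sign now -1
reciprocity: (2883/47517) = +1·(47517/2883) since 2883 mod 4 = 3, 47517 mod 4 = 1; sign now -1
(47517/2883) = (1389/2883)   [reduce mod 2883]
reciprocity: (1389/2883) = +1·(2883/1389) since 1389 mod 4 = 1, 2883 mod 4 = 3; sign now -1
(2883/1389) = (105/1389)   [reduce mod 1389]
reciprocity: (105/1389) = +1·(1389/105) since 105 mod 4 = 1, 1389 mod 4 = 1; sign now -1
(1389/105) = (24/105)   [reduce mod 105]
24 = 2^3·3; (2/105) = +1 since 105 mod 8 = 1, so (24/105) = (+1)^3·(3/105); sign now -1
reciprocity: (3/105) = +1·(105/3) since 3 mod 4 = 3, 105 mod 4 = 1; sign now -1
(105/3) = (0/3)   [reduce mod 3]
(0/3) = 0   [gcd(a, n) > 1]; final value = 0

0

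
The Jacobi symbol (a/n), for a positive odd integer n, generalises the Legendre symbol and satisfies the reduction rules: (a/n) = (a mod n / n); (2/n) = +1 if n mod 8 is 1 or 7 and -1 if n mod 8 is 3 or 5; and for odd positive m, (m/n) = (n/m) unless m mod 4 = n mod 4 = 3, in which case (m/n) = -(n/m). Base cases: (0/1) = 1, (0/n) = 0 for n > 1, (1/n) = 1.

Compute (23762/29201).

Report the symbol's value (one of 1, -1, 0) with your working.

1

factor out 2^1: 23762 = 2^1·11881; with 29201 mod 8 = 1, (2/29201) = +1; sign now +1; continue with (11881/29201)
flip (11881/29201) -> (29201/11881): both odd, 11881 mod 4 = 1, 29201 mod 4 = 1, so the flip contributes +1; sign now +1
(29201/11881): 29201 mod 11881 = 5439, so (29201/11881) = (5439/11881)
flip (5439/11881) -> (11881/5439): both odd, 5439 mod 4 = 3, 11881 mod 4 = 1, so the flip contributes +1; sign now +1
(11881/5439): 11881 mod 5439 = 1003, so (11881/5439) = (1003/5439)
flip (1003/5439) -> (5439/1003): both odd, 1003 mod 4 = 3, 5439 mod 4 = 3, so the flip contributes -1; sign now -1
(5439/1003): 5439 mod 1003 = 424, so (5439/1003) = (424/1003)
factor out 2^3: 424 = 2^3·53; with 1003 mod 8 = 3, (2/1003) = -1; sign now +1; continue with (53/1003)
flip (53/1003) -> (1003/53): both odd, 53 mod 4 = 1, 1003 mod 4 = 3, so the flip contributes +1; sign now +1
(1003/53): 1003 mod 53 = 49, so (1003/53) = (49/53)
flip (49/53) -> (53/49): both odd, 49 mod 4 = 1, 53 mod 4 = 1, so the flip contributes +1; sign now +1
(53/49): 53 mod 49 = 4, so (53/49) = (4/49)
factor out 2^2: 4 = 2^2·1; with 49 mod 8 = 1, (2/49) = +1; sign now +1; continue with (1/49)
reached (1/49) = 1, so the symbol is +1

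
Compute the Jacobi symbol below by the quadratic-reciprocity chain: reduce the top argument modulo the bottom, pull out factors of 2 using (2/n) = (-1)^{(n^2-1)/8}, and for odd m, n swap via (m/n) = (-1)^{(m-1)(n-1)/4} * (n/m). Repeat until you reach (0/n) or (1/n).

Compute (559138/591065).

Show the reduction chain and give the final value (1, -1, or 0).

1

559138 = 2^1·279569; (2/591065) = +1 since 591065 mod 8 = 1, so (559138/591065) = (+1)^1·(279569/591065); sign now +1
reciprocity: (279569/591065) = +1·(591065/279569) since 279569 mod 4 = 1, 591065 mod 4 = 1; sign now +1
(591065/279569) = (31927/279569)   [reduce mod 279569]
reciprocity: (31927/279569) = +1·(279569/31927) since 31927 mod 4 = 3, 279569 mod 4 = 1; sign now +1
(279569/31927) = (24153/31927)   [reduce mod 31927]
reciprocity: (24153/31927) = +1·(31927/24153) since 24153 mod 4 = 1, 31927 mod 4 = 3; sign now +1
(31927/24153) = (7774/24153)   [reduce mod 24153]
7774 = 2^1·3887; (2/24153) = +1 since 24153 mod 8 = 1, so (7774/24153) = (+1)^1·(3887/24153); sign now +1
reciprocity: (3887/24153) = +1·(24153/3887) since 3887 mod 4 = 3, 24153 mod 4 = 1; sign now +1
(24153/3887) = (831/3887)   [reduce mod 3887]
reciprocity: (831/3887) = -1·(3887/831) since 831 mod 4 = 3, 3887 mod 4 = 3; sign now -1
(3887/831) = (563/831)   [reduce mod 831]
reciprocity: (563/831) = -1·(831/563) since 563 mod 4 = 3, 831 mod 4 = 3; sign now +1
(831/563) = (268/563)   [reduce mod 563]
268 = 2^2·67; (2/563) = -1 since 563 mod 8 = 3, so (268/563) = (-1)^2·(67/563); sign now +1
reciprocity: (67/563) = -1·(563/67) since 67 mod 4 = 3, 563 mod 4 = 3; sign now -1
(563/67) = (27/67)   [reduce mod 67]
reciprocity: (27/67) = -1·(67/27) since 27 mod 4 = 3, 67 mod 4 = 3; sign now +1
(67/27) = (13/27)   [reduce mod 27]
reciprocity: (13/27) = +1·(27/13) since 13 mod 4 = 1, 27 mod 4 = 3; sign now +1
(27/13) = (1/13)   [reduce mod 13]
(1/13) = 1; final value = sign = +1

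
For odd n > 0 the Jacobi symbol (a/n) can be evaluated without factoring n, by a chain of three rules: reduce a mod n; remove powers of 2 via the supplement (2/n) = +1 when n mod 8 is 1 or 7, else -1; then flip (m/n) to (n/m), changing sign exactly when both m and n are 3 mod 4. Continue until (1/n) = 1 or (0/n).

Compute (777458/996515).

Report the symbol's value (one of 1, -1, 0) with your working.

-1

777458 = 2^1·388729; (2/996515) = -1 since 996515 mod 8 = 3, so (777458/996515) = (-1)^1·(388729/996515); sign now -1
reciprocity: (388729/996515) = +1·(996515/388729) since 388729 mod 4 = 1, 996515 mod 4 = 3; sign now -1
(996515/388729) = (219057/388729)   [reduce mod 388729]
reciprocity: (219057/388729) = +1·(388729/219057) since 219057 mod 4 = 1, 388729 mod 4 = 1; sign now -1
(388729/219057) = (169672/219057)   [reduce mod 219057]
169672 = 2^3·21209; (2/219057) = +1 since 219057 mod 8 = 1, so (169672/219057) = (+1)^3·(21209/219057); sign now -1
reciprocity: (21209/219057) = +1·(219057/21209) since 21209 mod 4 = 1, 219057 mod 4 = 1; sign now -1
(219057/21209) = (6967/21209)   [reduce mod 21209]
reciprocity: (6967/21209) = +1·(21209/6967) since 6967 mod 4 = 3, 21209 mod 4 = 1; sign now -1
(21209/6967) = (308/6967)   [reduce mod 6967]
308 = 2^2·77; (2/6967) = +1 since 6967 mod 8 = 7, so (308/6967) = (+1)^2·(77/6967); sign now -1
reciprocity: (77/6967) = +1·(6967/77) since 77 mod 4 = 1, 6967 mod 4 = 3; sign now -1
(6967/77) = (37/77)   [reduce mod 77]
reciprocity: (37/77) = +1·(77/37) since 37 mod 4 = 1, 77 mod 4 = 1; sign now -1
(77/37) = (3/37)   [reduce mod 37]
reciprocity: (3/37) = +1·(37/3) since 3 mod 4 = 3, 37 mod 4 = 1; sign now -1
(37/3) = (1/3)   [reduce mod 3]
(1/3) = 1; final value = sign = -1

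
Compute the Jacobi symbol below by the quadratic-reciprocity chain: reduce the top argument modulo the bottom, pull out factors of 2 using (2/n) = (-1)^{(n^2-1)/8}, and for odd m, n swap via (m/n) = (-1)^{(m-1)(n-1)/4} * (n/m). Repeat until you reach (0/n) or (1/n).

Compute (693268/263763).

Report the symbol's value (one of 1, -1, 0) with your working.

-1

(693268/263763) = (165742/263763)   [reduce mod 263763]
165742 = 2^1·82871; (2/263763) = -1 since 263763 mod 8 = 3, so (165742/263763) = (-1)^1·(82871/263763); sign now -1
reciprocity: (82871/263763) = -1·(263763/82871) since 82871 mod 4 = 3, 263763 mod 4 = 3; sign now +1
(263763/82871) = (15150/82871)   [reduce mod 82871]
15150 = 2^1·7575; (2/82871) = +1 since 82871 mod 8 = 7, so (15150/82871) = (+1)^1·(7575/82871); sign now +1
reciprocity: (7575/82871) = -1·(82871/7575) since 7575 mod 4 = 3, 82871 mod 4 = 3; sign now -1
(82871/7575) = (7121/7575)   [reduce mod 7575]
reciprocity: (7121/7575) = +1·(7575/7121) since 7121 mod 4 = 1, 7575 mod 4 = 3; sign now -1
(7575/7121) = (454/7121)   [reduce mod 7121]
454 = 2^1·227; (2/7121) = +1 since 7121 mod 8 = 1, so (454/7121) = (+1)^1·(227/7121); sign now -1
reciprocity: (227/7121) = +1·(7121/227) since 227 mod 4 = 3, 7121 mod 4 = 1; sign now -1
(7121/227) = (84/227)   [reduce mod 227]
84 = 2^2·21; (2/227) = -1 since 227 mod 8 = 3, so (84/227) = (-1)^2·(21/227); sign now -1
reciprocity: (21/227) = +1·(227/21) since 21 mod 4 = 1, 227 mod 4 = 3; sign now -1
(227/21) = (17/21)   [reduce mod 21]
reciprocity: (17/21) = +1·(21/17) since 17 mod 4 = 1, 21 mod 4 = 1; sign now -1
(21/17) = (4/17)   [reduce mod 17]
4 = 2^2·1; (2/17) = +1 since 17 mod 8 = 1, so (4/17) = (+1)^2·(1/17); sign now -1
(1/17) = 1; final value = sign = -1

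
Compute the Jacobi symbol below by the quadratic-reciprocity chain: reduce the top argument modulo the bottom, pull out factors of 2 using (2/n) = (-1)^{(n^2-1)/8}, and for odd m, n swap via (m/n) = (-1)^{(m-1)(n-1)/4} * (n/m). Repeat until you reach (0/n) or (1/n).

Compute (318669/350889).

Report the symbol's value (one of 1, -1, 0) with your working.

0

reciprocity: (318669/350889) = +1·(350889/318669) since 318669 mod 4 = 1, 350889 mod 4 = 1; sign now +1
(350889/318669) = (32220/318669)   [reduce mod 318669]
32220 = 2^2·8055; (2/318669) = -1 since 318669 mod 8 = 5, so (32220/318669) = (-1)^2·(8055/318669); sign now +1
reciprocity: (8055/318669) = +1·(318669/8055) since 8055 mod 4 = 3, 318669 mod 4 = 1; sign now +1
(318669/8055) = (4524/8055)   [reduce mod 8055]
4524 = 2^2·1131; (2/8055) = +1 since 8055 mod 8 = 7, so (4524/8055) = (+1)^2·(1131/8055); sign now +1
reciprocity: (1131/8055) = -1·(8055/1131) since 1131 mod 4 = 3, 8055 mod 4 = 3; sign now -1
(8055/1131) = (138/1131)   [reduce mod 1131]
138 = 2^1·69; (2/1131) = -1 since 1131 mod 8 = 3, so (138/1131) = (-1)^1·(69/1131); sign now +1
reciprocity: (69/1131) = +1·(1131/69) since 69 mod 4 = 1, 1131 mod 4 = 3; sign now +1
(1131/69) = (27/69)   [reduce mod 69]
reciprocity: (27/69) = +1·(69/27) since 27 mod 4 = 3, 69 mod 4 = 1; sign now +1
(69/27) = (15/27)   [reduce mod 27]
reciprocity: (15/27) = -1·(27/15) since 15 mod 4 = 3, 27 mod 4 = 3; sign now -1
(27/15) = (12/15)   [reduce mod 15]
12 = 2^2·3; (2/15) = +1 since 15 mod 8 = 7, so (12/15) = (+1)^2·(3/15); sign now -1
reciprocity: (3/15) = -1·(15/3) since 3 mod 4 = 3, 15 mod 4 = 3; sign now +1
(15/3) = (0/3)   [reduce mod 3]
(0/3) = 0   [gcd(a, n) > 1]; final value = 0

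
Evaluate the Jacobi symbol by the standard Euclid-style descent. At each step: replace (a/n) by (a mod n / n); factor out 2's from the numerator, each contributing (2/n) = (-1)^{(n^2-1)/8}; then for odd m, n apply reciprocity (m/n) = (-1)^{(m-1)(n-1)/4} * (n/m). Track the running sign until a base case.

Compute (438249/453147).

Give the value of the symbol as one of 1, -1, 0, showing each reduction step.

0

flip (438249/453147) -> (453147/438249): both odd, 438249 mod 4 = 1, 453147 mod 4 = 3, so the flip contributes +1; sign now +1
(453147/438249): 453147 mod 438249 = 14898, so (453147/438249) = (14898/438249)
factor out 2^1: 14898 = 2^1·7449; with 438249 mod 8 = 1, (2/438249) = +1; sign now +1; continue with (7449/438249)
flip (7449/438249) -> (438249/7449): both odd, 7449 mod 4 = 1, 438249 mod 4 = 1, so the flip contributes +1; sign now +1
(438249/7449): 438249 mod 7449 = 6207, so (438249/7449) = (6207/7449)
flip (6207/7449) -> (7449/6207): both odd, 6207 mod 4 = 3, 7449 mod 4 = 1, so the flip contributes +1; sign now +1
(7449/6207): 7449 mod 6207 = 1242, so (7449/6207) = (1242/6207)
factor out 2^1: 1242 = 2^1·621; with 6207 mod 8 = 7, (2/6207) = +1; sign now +1; continue with (621/6207)
flip (621/6207) -> (6207/621): both odd, 621 mod 4 = 1, 6207 mod 4 = 3, so the flip contributes +1; sign now +1
(6207/621): 6207 mod 621 = 618, so (6207/621) = (618/621)
factor out 2^1: 618 = 2^1·309; with 621 mod 8 = 5, (2/621) = -1; sign now -1; continue with (309/621)
flip (309/621) -> (621/309): both odd, 309 mod 4 = 1, 621 mod 4 = 1, so the flip contributes +1; sign now -1
(621/309): 621 mod 309 = 3, so (621/309) = (3/309)
flip (3/309) -> (309/3): both odd, 3 mod 4 = 3, 309 mod 4 = 1, so the flip contributes +1; sign now -1
(309/3): 309 mod 3 = 0, so (309/3) = (0/3)
reached (0/3); gcd(a, n) > 1, so (0/3) = 0 and the symbol is 0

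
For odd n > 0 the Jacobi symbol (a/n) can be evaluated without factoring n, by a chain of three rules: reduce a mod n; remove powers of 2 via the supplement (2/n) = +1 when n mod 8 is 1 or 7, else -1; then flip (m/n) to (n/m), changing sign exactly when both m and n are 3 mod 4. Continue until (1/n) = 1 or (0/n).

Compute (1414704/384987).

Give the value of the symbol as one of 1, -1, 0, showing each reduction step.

(1414704/384987): 1414704 mod 384987 = 259743, so (1414704/384987) = (259743/384987)
flip (259743/384987) -> (384987/259743): both odd, 259743 mod 4 = 3, 384987 mod 4 = 3, so the flip contributes -1; sign now -1
(384987/259743): 384987 mod 259743 = 125244, so (384987/259743) = (125244/259743)
factor out 2^2: 125244 = 2^2·31311; with 259743 mod 8 = 7, (2/259743) = +1; sign now -1; continue with (31311/259743)
flip (31311/259743) -> (259743/31311): both odd, 31311 mod 4 = 3, 259743 mod 4 = 3, so the flip contributes -1; sign now +1
(259743/31311): 259743 mod 31311 = 9255, so (259743/31311) = (9255/31311)
flip (9255/31311) -> (31311/9255): both odd, 9255 mod 4 = 3, 31311 mod 4 = 3, so the flip contributes -1; sign now -1
(31311/9255): 31311 mod 9255 = 3546, so (31311/9255) = (3546/9255)
factor out 2^1: 3546 = 2^1·1773; with 9255 mod 8 = 7, (2/9255) = +1; sign now -1; continue with (1773/9255)
flip (1773/9255) -> (9255/1773): both odd, 1773 mod 4 = 1, 9255 mod 4 = 3, so the flip contributes +1; sign now -1
(9255/1773): 9255 mod 1773 = 390, so (9255/1773) = (390/1773)
factor out 2^1: 390 = 2^1·195; with 1773 mod 8 = 5, (2/1773) = -1; sign now +1; continue with (195/1773)
flip (195/1773) -> (1773/195): both odd, 195 mod 4 = 3, 1773 mod 4 = 1, so the flip contributes +1; sign now +1
(1773/195): 1773 mod 195 = 18, so (1773/195) = (18/195)
factor out 2^1: 18 = 2^1·9; with 195 mod 8 = 3, (2/195) = -1; sign now -1; continue with (9/195)
flip (9/195) -> (195/9): both odd, 9 mod 4 = 1, 195 mod 4 = 3, so the flip contributes +1; sign now -1
(195/9): 195 mod 9 = 6, so (195/9) = (6/9)
factor out 2^1: 6 = 2^1·3; with 9 mod 8 = 1, (2/9) = +1; sign now -1; continue with (3/9)
flip (3/9) -> (9/3): both odd, 3 mod 4 = 3, 9 mod 4 = 1, so the flip contributes +1; sign now -1
(9/3): 9 mod 3 = 0, so (9/3) = (0/3)
reached (0/3); gcd(a, n) > 1, so (0/3) = 0 and the symbol is 0

0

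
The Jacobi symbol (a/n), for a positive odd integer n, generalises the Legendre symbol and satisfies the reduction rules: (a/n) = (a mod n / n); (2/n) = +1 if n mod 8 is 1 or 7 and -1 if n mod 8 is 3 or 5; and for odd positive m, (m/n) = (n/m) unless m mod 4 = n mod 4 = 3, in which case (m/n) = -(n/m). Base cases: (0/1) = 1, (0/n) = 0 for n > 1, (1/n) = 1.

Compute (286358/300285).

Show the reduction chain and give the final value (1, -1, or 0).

-1

286358 = 2^1·143179; (2/300285) = -1 since 300285 mod 8 = 5, so (286358/300285) = (-1)^1·(143179/300285); sign now -1
reciprocity: (143179/300285) = +1·(300285/143179) since 143179 mod 4 = 3, 300285 mod 4 = 1; sign now -1
(300285/143179) = (13927/143179)   [reduce mod 143179]
reciprocity: (13927/143179) = -1·(143179/13927) since 13927 mod 4 = 3, 143179 mod 4 = 3; sign now +1
(143179/13927) = (3909/13927)   [reduce mod 13927]
reciprocity: (3909/13927) = +1·(13927/3909) since 3909 mod 4 = 1, 13927 mod 4 = 3; sign now +1
(13927/3909) = (2200/3909)   [reduce mod 3909]
2200 = 2^3·275; (2/3909) = -1 since 3909 mod 8 = 5, so (2200/3909) = (-1)^3·(275/3909); sign now -1
reciprocity: (275/3909) = +1·(3909/275) since 275 mod 4 = 3, 3909 mod 4 = 1; sign now -1
(3909/275) = (59/275)   [reduce mod 275]
reciprocity: (59/275) = -1·(275/59) since 59 mod 4 = 3, 275 mod 4 = 3; sign now +1
(275/59) = (39/59)   [reduce mod 59]
reciprocity: (39/59) = -1·(59/39) since 39 mod 4 = 3, 59 mod 4 = 3; sign now -1
(59/39) = (20/39)   [reduce mod 39]
20 = 2^2·5; (2/39) = +1 since 39 mod 8 = 7, so (20/39) = (+1)^2·(5/39); sign now -1
reciprocity: (5/39) = +1·(39/5) since 5 mod 4 = 1, 39 mod 4 = 3; sign now -1
(39/5) = (4/5)   [reduce mod 5]
4 = 2^2·1; (2/5) = -1 since 5 mod 8 = 5, so (4/5) = (-1)^2·(1/5); sign now -1
(1/5) = 1; final value = sign = -1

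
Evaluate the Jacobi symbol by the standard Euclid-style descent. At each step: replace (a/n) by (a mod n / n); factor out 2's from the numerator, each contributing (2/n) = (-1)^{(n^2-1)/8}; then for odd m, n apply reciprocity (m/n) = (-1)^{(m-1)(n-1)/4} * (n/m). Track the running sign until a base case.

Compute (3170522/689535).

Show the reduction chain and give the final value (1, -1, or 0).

-1

(3170522/689535): 3170522 mod 689535 = 412382, so (3170522/689535) = (412382/689535)
factor out 2^1: 412382 = 2^1·206191; with 689535 mod 8 = 7, (2/689535) = +1; sign now +1; continue with (206191/689535)
flip (206191/689535) -> (689535/206191): both odd, 206191 mod 4 = 3, 689535 mod 4 = 3, so the flip contributes -1; sign now -1
(689535/206191): 689535 mod 206191 = 70962, so (689535/206191) = (70962/206191)
factor out 2^1: 70962 = 2^1·35481; with 206191 mod 8 = 7, (2/206191) = +1; sign now -1; continue with (35481/206191)
flip (35481/206191) -> (206191/35481): both odd, 35481 mod 4 = 1, 206191 mod 4 = 3, so the flip contributes +1; sign now -1
(206191/35481): 206191 mod 35481 = 28786, so (206191/35481) = (28786/35481)
factor out 2^1: 28786 = 2^1·14393; with 35481 mod 8 = 1, (2/35481) = +1; sign now -1; continue with (14393/35481)
flip (14393/35481) -> (35481/14393): both odd, 14393 mod 4 = 1, 35481 mod 4 = 1, so the flip contributes +1; sign now -1
(35481/14393): 35481 mod 14393 = 6695, so (35481/14393) = (6695/14393)
flip (6695/14393) -> (14393/6695): both odd, 6695 mod 4 = 3, 14393 mod 4 = 1, so the flip contributes +1; sign now -1
(14393/6695): 14393 mod 6695 = 1003, so (14393/6695) = (1003/6695)
flip (1003/6695) -> (6695/1003): both odd, 1003 mod 4 = 3, 6695 mod 4 = 3, so the flip contributes -1; sign now +1
(6695/1003): 6695 mod 1003 = 677, so (6695/1003) = (677/1003)
flip (677/1003) -> (1003/677): both odd, 677 mod 4 = 1, 1003 mod 4 = 3, so the flip contributes +1; sign now +1
(1003/677): 1003 mod 677 = 326, so (1003/677) = (326/677)
factor out 2^1: 326 = 2^1·163; with 677 mod 8 = 5, (2/677) = -1; sign now -1; continue with (163/677)
flip (163/677) -> (677/163): both odd, 163 mod 4 = 3, 677 mod 4 = 1, so the flip contributes +1; sign now -1
(677/163): 677 mod 163 = 25, so (677/163) = (25/163)
flip (25/163) -> (163/25): both odd, 25 mod 4 = 1, 163 mod 4 = 3, so the flip contributes +1; sign now -1
(163/25): 163 mod 25 = 13, so (163/25) = (13/25)
flip (13/25) -> (25/13): both odd, 13 mod 4 = 1, 25 mod 4 = 1, so the flip contributes +1; sign now -1
(25/13): 25 mod 13 = 12, so (25/13) = (12/13)
factor out 2^2: 12 = 2^2·3; with 13 mod 8 = 5, (2/13) = -1; sign now -1; continue with (3/13)
flip (3/13) -> (13/3): both odd, 3 mod 4 = 3, 13 mod 4 = 1, so the flip contributes +1; sign now -1
(13/3): 13 mod 3 = 1, so (13/3) = (1/3)
reached (1/3) = 1, so the symbol is -1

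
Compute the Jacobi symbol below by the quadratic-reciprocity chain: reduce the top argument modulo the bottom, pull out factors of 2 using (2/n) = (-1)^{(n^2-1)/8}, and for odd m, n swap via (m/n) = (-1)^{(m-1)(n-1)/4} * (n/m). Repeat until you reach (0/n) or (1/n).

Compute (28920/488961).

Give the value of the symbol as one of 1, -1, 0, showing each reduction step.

0

28920 = 2^3·3615; (2/488961) = +1 since 488961 mod 8 = 1, so (28920/488961) = (+1)^3·(3615/488961); sign now +1
reciprocity: (3615/488961) = +1·(488961/3615) since 3615 mod 4 = 3, 488961 mod 4 = 1; sign now +1
(488961/3615) = (936/3615)   [reduce mod 3615]
936 = 2^3·117; (2/3615) = +1 since 3615 mod 8 = 7, so (936/3615) = (+1)^3·(117/3615); sign now +1
reciprocity: (117/3615) = +1·(3615/117) since 117 mod 4 = 1, 3615 mod 4 = 3; sign now +1
(3615/117) = (105/117)   [reduce mod 117]
reciprocity: (105/117) = +1·(117/105) since 105 mod 4 = 1, 117 mod 4 = 1; sign now +1
(117/105) = (12/105)   [reduce mod 105]
12 = 2^2·3; (2/105) = +1 since 105 mod 8 = 1, so (12/105) = (+1)^2·(3/105); sign now +1
reciprocity: (3/105) = +1·(105/3) since 3 mod 4 = 3, 105 mod 4 = 1; sign now +1
(105/3) = (0/3)   [reduce mod 3]
(0/3) = 0   [gcd(a, n) > 1]; final value = 0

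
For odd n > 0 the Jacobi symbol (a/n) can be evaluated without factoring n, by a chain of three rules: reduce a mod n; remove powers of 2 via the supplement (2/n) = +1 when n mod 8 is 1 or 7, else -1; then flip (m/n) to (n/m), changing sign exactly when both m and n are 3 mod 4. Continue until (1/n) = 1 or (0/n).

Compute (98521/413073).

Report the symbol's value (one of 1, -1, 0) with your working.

-1

reciprocity: (98521/413073) = +1·(413073/98521) since 98521 mod 4 = 1, 413073 mod 4 = 1; sign now +1
(413073/98521) = (18989/98521)   [reduce mod 98521]
reciprocity: (18989/98521) = +1·(98521/18989) since 18989 mod 4 = 1, 98521 mod 4 = 1; sign now +1
(98521/18989) = (3576/18989)   [reduce mod 18989]
3576 = 2^3·447; (2/18989) = -1 since 18989 mod 8 = 5, so (3576/18989) = (-1)^3·(447/18989); sign now -1
reciprocity: (447/18989) = +1·(18989/447) since 447 mod 4 = 3, 18989 mod 4 = 1; sign now -1
(18989/447) = (215/447)   [reduce mod 447]
reciprocity: (215/447) = -1·(447/215) since 215 mod 4 = 3, 447 mod 4 = 3; sign now +1
(447/215) = (17/215)   [reduce mod 215]
reciprocity: (17/215) = +1·(215/17) since 17 mod 4 = 1, 215 mod 4 = 3; sign now +1
(215/17) = (11/17)   [reduce mod 17]
reciprocity: (11/17) = +1·(17/11) since 11 mod 4 = 3, 17 mod 4 = 1; sign now +1
(17/11) = (6/11)   [reduce mod 11]
6 = 2^1·3; (2/11) = -1 since 11 mod 8 = 3, so (6/11) = (-1)^1·(3/11); sign now -1
reciprocity: (3/11) = -1·(11/3) since 3 mod 4 = 3, 11 mod 4 = 3; sign now +1
(11/3) = (2/3)   [reduce mod 3]
2 = 2^1·1; (2/3) = -1 since 3 mod 8 = 3, so (2/3) = (-1)^1·(1/3); sign now -1
(1/3) = 1; final value = sign = -1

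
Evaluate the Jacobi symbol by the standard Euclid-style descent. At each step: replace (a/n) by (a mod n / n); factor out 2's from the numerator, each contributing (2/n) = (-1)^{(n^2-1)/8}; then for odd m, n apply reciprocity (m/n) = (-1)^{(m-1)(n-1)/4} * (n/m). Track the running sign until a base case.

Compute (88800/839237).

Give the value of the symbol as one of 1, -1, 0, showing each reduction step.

1

88800 = 2^5·2775; (2/839237) = -1 since 839237 mod 8 = 5, so (88800/839237) = (-1)^5·(2775/839237); sign now -1
reciprocity: (2775/839237) = +1·(839237/2775) since 2775 mod 4 = 3, 839237 mod 4 = 1; sign now -1
(839237/2775) = (1187/2775)   [reduce mod 2775]
reciprocity: (1187/2775) = -1·(2775/1187) since 1187 mod 4 = 3, 2775 mod 4 = 3; sign now +1
(2775/1187) = (401/1187)   [reduce mod 1187]
reciprocity: (401/1187) = +1·(1187/401) since 401 mod 4 = 1, 1187 mod 4 = 3; sign now +1
(1187/401) = (385/401)   [reduce mod 401]
reciprocity: (385/401) = +1·(401/385) since 385 mod 4 = 1, 401 mod 4 = 1; sign now +1
(401/385) = (16/385)   [reduce mod 385]
16 = 2^4·1; (2/385) = +1 since 385 mod 8 = 1, so (16/385) = (+1)^4·(1/385); sign now +1
(1/385) = 1; final value = sign = +1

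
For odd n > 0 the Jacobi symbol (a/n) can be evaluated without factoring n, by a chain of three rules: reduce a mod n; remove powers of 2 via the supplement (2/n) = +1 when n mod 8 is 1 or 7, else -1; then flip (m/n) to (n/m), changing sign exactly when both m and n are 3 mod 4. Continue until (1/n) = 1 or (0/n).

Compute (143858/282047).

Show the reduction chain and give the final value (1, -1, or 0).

-1

factor out 2^1: 143858 = 2^1·71929; with 282047 mod 8 = 7, (2/282047) = +1; sign now +1; continue with (71929/282047)
flip (71929/282047) -> (282047/71929): both odd, 71929 mod 4 = 1, 282047 mod 4 = 3, so the flip contributes +1; sign now +1
(282047/71929): 282047 mod 71929 = 66260, so (282047/71929) = (66260/71929)
factor out 2^2: 66260 = 2^2·16565; with 71929 mod 8 = 1, (2/71929) = +1; sign now +1; continue with (16565/71929)
flip (16565/71929) -> (71929/16565): both odd, 16565 mod 4 = 1, 71929 mod 4 = 1, so the flip contributes +1; sign now +1
(71929/16565): 71929 mod 16565 = 5669, so (71929/16565) = (5669/16565)
flip (5669/16565) -> (16565/5669): both odd, 5669 mod 4 = 1, 16565 mod 4 = 1, so the flip contributes +1; sign now +1
(16565/5669): 16565 mod 5669 = 5227, so (16565/5669) = (5227/5669)
flip (5227/5669) -> (5669/5227): both odd, 5227 mod 4 = 3, 5669 mod 4 = 1, so the flip contributes +1; sign now +1
(5669/5227): 5669 mod 5227 = 442, so (5669/5227) = (442/5227)
factor out 2^1: 442 = 2^1·221; with 5227 mod 8 = 3, (2/5227) = -1; sign now -1; continue with (221/5227)
flip (221/5227) -> (5227/221): both odd, 221 mod 4 = 1, 5227 mod 4 = 3, so the flip contributes +1; sign now -1
(5227/221): 5227 mod 221 = 144, so (5227/221) = (144/221)
factor out 2^4: 144 = 2^4·9; with 221 mod 8 = 5, (2/221) = -1; sign now -1; continue with (9/221)
flip (9/221) -> (221/9): both odd, 9 mod 4 = 1, 221 mod 4 = 1, so the flip contributes +1; sign now -1
(221/9): 221 mod 9 = 5, so (221/9) = (5/9)
flip (5/9) -> (9/5): both odd, 5 mod 4 = 1, 9 mod 4 = 1, so the flip contributes +1; sign now -1
(9/5): 9 mod 5 = 4, so (9/5) = (4/5)
factor out 2^2: 4 = 2^2·1; with 5 mod 8 = 5, (2/5) = -1; sign now -1; continue with (1/5)
reached (1/5) = 1, so the symbol is -1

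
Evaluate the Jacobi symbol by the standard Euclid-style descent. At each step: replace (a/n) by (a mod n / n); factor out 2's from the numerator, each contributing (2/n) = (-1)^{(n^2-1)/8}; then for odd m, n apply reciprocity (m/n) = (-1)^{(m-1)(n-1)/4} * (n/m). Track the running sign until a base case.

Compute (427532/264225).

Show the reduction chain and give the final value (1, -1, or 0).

(427532/264225) = (163307/264225)   [reduce mod 264225]
reciprocity: (163307/264225) = +1·(264225/163307) since 163307 mod 4 = 3, 264225 mod 4 = 1; sign now +1
(264225/163307) = (100918/163307)   [reduce mod 163307]
100918 = 2^1·50459; (2/163307) = -1 since 163307 mod 8 = 3, so (100918/163307) = (-1)^1·(50459/163307); sign now -1
reciprocity: (50459/163307) = -1·(163307/50459) since 50459 mod 4 = 3, 163307 mod 4 = 3; sign now +1
(163307/50459) = (11930/50459)   [reduce mod 50459]
11930 = 2^1·5965; (2/50459) = -1 since 50459 mod 8 = 3, so (11930/50459) = (-1)^1·(5965/50459); sign now -1
reciprocity: (5965/50459) = +1·(50459/5965) since 5965 mod 4 = 1, 50459 mod 4 = 3; sign now -1
(50459/5965) = (2739/5965)   [reduce mod 5965]
reciprocity: (2739/5965) = +1·(5965/2739) since 2739 mod 4 = 3, 5965 mod 4 = 1; sign now -1
(5965/2739) = (487/2739)   [reduce mod 2739]
reciprocity: (487/2739) = -1·(2739/487) since 487 mod 4 = 3, 2739 mod 4 = 3; sign now +1
(2739/487) = (304/487)   [reduce mod 487]
304 = 2^4·19; (2/487) = +1 since 487 mod 8 = 7, so (304/487) = (+1)^4·(19/487); sign now +1
reciprocity: (19/487) = -1·(487/19) since 19 mod 4 = 3, 487 mod 4 = 3; sign now -1
(487/19) = (12/19)   [reduce mod 19]
12 = 2^2·3; (2/19) = -1 since 19 mod 8 = 3, so (12/19) = (-1)^2·(3/19); sign now -1
reciprocity: (3/19) = -1·(19/3) since 3 mod 4 = 3, 19 mod 4 = 3; sign now +1
(19/3) = (1/3)   [reduce mod 3]
(1/3) = 1; final value = sign = +1

1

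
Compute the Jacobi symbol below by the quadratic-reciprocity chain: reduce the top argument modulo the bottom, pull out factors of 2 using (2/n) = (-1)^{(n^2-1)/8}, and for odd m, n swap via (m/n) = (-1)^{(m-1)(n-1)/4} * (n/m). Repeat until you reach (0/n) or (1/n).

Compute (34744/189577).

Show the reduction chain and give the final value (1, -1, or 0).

factor out 2^3: 34744 = 2^3·4343; with 189577 mod 8 = 1, (2/189577) = +1; sign now +1; continue with (4343/189577)
flip (4343/189577) -> (189577/4343): both odd, 4343 mod 4 = 3, 189577 mod 4 = 1, so the flip contributes +1; sign now +1
(189577/4343): 189577 mod 4343 = 2828, so (189577/4343) = (2828/4343)
factor out 2^2: 2828 = 2^2·707; with 4343 mod 8 = 7, (2/4343) = +1; sign now +1; continue with (707/4343)
flip (707/4343) -> (4343/707): both odd, 707 mod 4 = 3, 4343 mod 4 = 3, so the flip contributes -1; sign now -1
(4343/707): 4343 mod 707 = 101, so (4343/707) = (101/707)
flip (101/707) -> (707/101): both odd, 101 mod 4 = 1, 707 mod 4 = 3, so the flip contributes +1; sign now -1
(707/101): 707 mod 101 = 0, so (707/101) = (0/101)
reached (0/101); gcd(a, n) > 1, so (0/101) = 0 and the symbol is 0

0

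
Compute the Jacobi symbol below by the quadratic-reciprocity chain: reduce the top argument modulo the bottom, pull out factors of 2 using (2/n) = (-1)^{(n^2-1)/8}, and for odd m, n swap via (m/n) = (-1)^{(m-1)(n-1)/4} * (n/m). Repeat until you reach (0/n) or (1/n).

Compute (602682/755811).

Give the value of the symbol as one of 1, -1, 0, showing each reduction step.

602682 = 2^1·301341; (2/755811) = -1 since 755811 mod 8 = 3, so (602682/755811) = (-1)^1·(301341/755811); sign now -1
reciprocity: (301341/755811) = +1·(755811/301341) since 301341 mod 4 = 1, 755811 mod 4 = 3; sign now -1
(755811/301341) = (153129/301341)   [reduce mod 301341]
reciprocity: (153129/301341) = +1·(301341/153129) since 153129 mod 4 = 1, 301341 mod 4 = 1; sign now -1
(301341/153129) = (148212/153129)   [reduce mod 153129]
148212 = 2^2·37053; (2/153129) = +1 since 153129 mod 8 = 1, so (148212/153129) = (+1)^2·(37053/153129); sign now -1
reciprocity: (37053/153129) = +1·(153129/37053) since 37053 mod 4 = 1, 153129 mod 4 = 1; sign now -1
(153129/37053) = (4917/37053)   [reduce mod 37053]
reciprocity: (4917/37053) = +1·(37053/4917) since 4917 mod 4 = 1, 37053 mod 4 = 1; sign now -1
(37053/4917) = (2634/4917)   [reduce mod 4917]
2634 = 2^1·1317; (2/4917) = -1 since 4917 mod 8 = 5, so (2634/4917) = (-1)^1·(1317/4917); sign now +1
reciprocity: (1317/4917) = +1·(4917/1317) since 1317 mod 4 = 1, 4917 mod 4 = 1; sign now +1
(4917/1317) = (966/1317)   [reduce mod 1317]
966 = 2^1·483; (2/1317) = -1 since 1317 mod 8 = 5, so (966/1317) = (-1)^1·(483/1317); sign now -1
reciprocity: (483/1317) = +1·(1317/483) since 483 mod 4 = 3, 1317 mod 4 = 1; sign now -1
(1317/483) = (351/483)   [reduce mod 483]
reciprocity: (351/483) = -1·(483/351) since 351 mod 4 = 3, 483 mod 4 = 3; sign now +1
(483/351) = (132/351)   [reduce mod 351]
132 = 2^2·33; (2/351) = +1 since 351 mod 8 = 7, so (132/351) = (+1)^2·(33/351); sign now +1
reciprocity: (33/351) = +1·(351/33) since 33 mod 4 = 1, 351 mod 4 = 3; sign now +1
(351/33) = (21/33)   [reduce mod 33]
reciprocity: (21/33) = +1·(33/21) since 21 mod 4 = 1, 33 mod 4 = 1; sign now +1
(33/21) = (12/21)   [reduce mod 21]
12 = 2^2·3; (2/21) = -1 since 21 mod 8 = 5, so (12/21) = (-1)^2·(3/21); sign now +1
reciprocity: (3/21) = +1·(21/3) since 3 mod 4 = 3, 21 mod 4 = 1; sign now +1
(21/3) = (0/3)   [reduce mod 3]
(0/3) = 0   [gcd(a, n) > 1]; final value = 0

0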